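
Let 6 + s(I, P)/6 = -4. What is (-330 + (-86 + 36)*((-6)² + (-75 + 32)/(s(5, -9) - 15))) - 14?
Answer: -6518/3 ≈ -2172.7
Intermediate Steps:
s(I, P) = -60 (s(I, P) = -36 + 6*(-4) = -36 - 24 = -60)
(-330 + (-86 + 36)*((-6)² + (-75 + 32)/(s(5, -9) - 15))) - 14 = (-330 + (-86 + 36)*((-6)² + (-75 + 32)/(-60 - 15))) - 14 = (-330 - 50*(36 - 43/(-75))) - 14 = (-330 - 50*(36 - 43*(-1/75))) - 14 = (-330 - 50*(36 + 43/75)) - 14 = (-330 - 50*2743/75) - 14 = (-330 - 5486/3) - 14 = -6476/3 - 14 = -6518/3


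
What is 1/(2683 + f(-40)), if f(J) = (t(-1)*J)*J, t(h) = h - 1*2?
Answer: -1/2117 ≈ -0.00047237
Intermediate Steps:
t(h) = -2 + h (t(h) = h - 2 = -2 + h)
f(J) = -3*J² (f(J) = ((-2 - 1)*J)*J = (-3*J)*J = -3*J²)
1/(2683 + f(-40)) = 1/(2683 - 3*(-40)²) = 1/(2683 - 3*1600) = 1/(2683 - 4800) = 1/(-2117) = -1/2117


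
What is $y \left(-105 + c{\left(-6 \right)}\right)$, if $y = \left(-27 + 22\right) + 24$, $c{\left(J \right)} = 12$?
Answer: $-1767$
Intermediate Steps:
$y = 19$ ($y = -5 + 24 = 19$)
$y \left(-105 + c{\left(-6 \right)}\right) = 19 \left(-105 + 12\right) = 19 \left(-93\right) = -1767$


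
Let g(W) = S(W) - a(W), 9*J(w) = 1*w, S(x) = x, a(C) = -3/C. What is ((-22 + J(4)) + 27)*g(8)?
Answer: 3283/72 ≈ 45.597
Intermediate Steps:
J(w) = w/9 (J(w) = (1*w)/9 = w/9)
g(W) = W + 3/W (g(W) = W - (-3)/W = W + 3/W)
((-22 + J(4)) + 27)*g(8) = ((-22 + (⅑)*4) + 27)*(8 + 3/8) = ((-22 + 4/9) + 27)*(8 + 3*(⅛)) = (-194/9 + 27)*(8 + 3/8) = (49/9)*(67/8) = 3283/72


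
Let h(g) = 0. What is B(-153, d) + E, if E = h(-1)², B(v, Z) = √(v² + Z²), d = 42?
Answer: 3*√2797 ≈ 158.66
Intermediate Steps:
B(v, Z) = √(Z² + v²)
E = 0 (E = 0² = 0)
B(-153, d) + E = √(42² + (-153)²) + 0 = √(1764 + 23409) + 0 = √25173 + 0 = 3*√2797 + 0 = 3*√2797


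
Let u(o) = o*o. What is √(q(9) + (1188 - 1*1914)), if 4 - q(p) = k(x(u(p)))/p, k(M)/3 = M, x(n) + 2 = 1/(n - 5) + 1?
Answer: I*√1042093/38 ≈ 26.864*I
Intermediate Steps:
u(o) = o²
x(n) = -1 + 1/(-5 + n) (x(n) = -2 + (1/(n - 5) + 1) = -2 + (1/(-5 + n) + 1) = -2 + (1 + 1/(-5 + n)) = -1 + 1/(-5 + n))
k(M) = 3*M
q(p) = 4 - 3*(6 - p²)/(p*(-5 + p²)) (q(p) = 4 - 3*((6 - p²)/(-5 + p²))/p = 4 - 3*(6 - p²)/(-5 + p²)/p = 4 - 3*(6 - p²)/(p*(-5 + p²)))
√(q(9) + (1188 - 1*1914)) = √((-18 + 3*9² + 4*9*(-5 + 9²))/(9*(-5 + 9²)) + (1188 - 1*1914)) = √((-18 + 3*81 + 4*9*(-5 + 81))/(9*(-5 + 81)) + (1188 - 1914)) = √((⅑)*(-18 + 243 + 4*9*76)/76 - 726) = √((⅑)*(1/76)*(-18 + 243 + 2736) - 726) = √((⅑)*(1/76)*2961 - 726) = √(329/76 - 726) = √(-54847/76) = I*√1042093/38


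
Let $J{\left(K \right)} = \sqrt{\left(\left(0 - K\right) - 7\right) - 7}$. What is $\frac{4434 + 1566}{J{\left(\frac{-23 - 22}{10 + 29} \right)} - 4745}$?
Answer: $- \frac{30842500}{24391291} - \frac{500 i \sqrt{2171}}{24391291} \approx -1.2645 - 0.00095514 i$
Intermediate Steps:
$J{\left(K \right)} = \sqrt{-14 - K}$ ($J{\left(K \right)} = \sqrt{\left(- K - 7\right) - 7} = \sqrt{\left(-7 - K\right) - 7} = \sqrt{-14 - K}$)
$\frac{4434 + 1566}{J{\left(\frac{-23 - 22}{10 + 29} \right)} - 4745} = \frac{4434 + 1566}{\sqrt{-14 - \frac{-23 - 22}{10 + 29}} - 4745} = \frac{6000}{\sqrt{-14 - - \frac{45}{39}} - 4745} = \frac{6000}{\sqrt{-14 - \left(-45\right) \frac{1}{39}} - 4745} = \frac{6000}{\sqrt{-14 - - \frac{15}{13}} - 4745} = \frac{6000}{\sqrt{-14 + \frac{15}{13}} - 4745} = \frac{6000}{\sqrt{- \frac{167}{13}} - 4745} = \frac{6000}{\frac{i \sqrt{2171}}{13} - 4745} = \frac{6000}{-4745 + \frac{i \sqrt{2171}}{13}}$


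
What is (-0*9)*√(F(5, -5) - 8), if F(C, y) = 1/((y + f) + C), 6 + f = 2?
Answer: 0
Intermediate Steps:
f = -4 (f = -6 + 2 = -4)
F(C, y) = 1/(-4 + C + y) (F(C, y) = 1/((y - 4) + C) = 1/((-4 + y) + C) = 1/(-4 + C + y))
(-0*9)*√(F(5, -5) - 8) = (-0*9)*√(1/(-4 + 5 - 5) - 8) = (-11*0)*√(1/(-4) - 8) = 0*√(-¼ - 8) = 0*√(-33/4) = 0*(I*√33/2) = 0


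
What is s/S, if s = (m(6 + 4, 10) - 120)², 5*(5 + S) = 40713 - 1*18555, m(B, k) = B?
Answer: 60500/22133 ≈ 2.7335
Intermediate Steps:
S = 22133/5 (S = -5 + (40713 - 1*18555)/5 = -5 + (40713 - 18555)/5 = -5 + (⅕)*22158 = -5 + 22158/5 = 22133/5 ≈ 4426.6)
s = 12100 (s = ((6 + 4) - 120)² = (10 - 120)² = (-110)² = 12100)
s/S = 12100/(22133/5) = 12100*(5/22133) = 60500/22133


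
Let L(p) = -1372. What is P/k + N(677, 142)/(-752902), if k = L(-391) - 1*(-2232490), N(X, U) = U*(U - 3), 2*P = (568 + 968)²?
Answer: 23447820317/46661477901 ≈ 0.50251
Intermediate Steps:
P = 1179648 (P = (568 + 968)²/2 = (½)*1536² = (½)*2359296 = 1179648)
N(X, U) = U*(-3 + U)
k = 2231118 (k = -1372 - 1*(-2232490) = -1372 + 2232490 = 2231118)
P/k + N(677, 142)/(-752902) = 1179648/2231118 + (142*(-3 + 142))/(-752902) = 1179648*(1/2231118) + (142*139)*(-1/752902) = 65536/123951 + 19738*(-1/752902) = 65536/123951 - 9869/376451 = 23447820317/46661477901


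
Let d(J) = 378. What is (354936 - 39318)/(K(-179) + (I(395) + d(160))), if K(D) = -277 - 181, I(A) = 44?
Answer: -52603/6 ≈ -8767.2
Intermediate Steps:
K(D) = -458
(354936 - 39318)/(K(-179) + (I(395) + d(160))) = (354936 - 39318)/(-458 + (44 + 378)) = 315618/(-458 + 422) = 315618/(-36) = 315618*(-1/36) = -52603/6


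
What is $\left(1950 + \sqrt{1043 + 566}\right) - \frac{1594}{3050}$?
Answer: $\frac{2972953}{1525} + \sqrt{1609} \approx 1989.6$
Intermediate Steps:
$\left(1950 + \sqrt{1043 + 566}\right) - \frac{1594}{3050} = \left(1950 + \sqrt{1609}\right) - \frac{797}{1525} = \frac{2972953}{1525} + \sqrt{1609}$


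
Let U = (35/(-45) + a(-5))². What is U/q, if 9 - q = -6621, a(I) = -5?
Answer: 104/20655 ≈ 0.0050351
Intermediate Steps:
q = 6630 (q = 9 - 1*(-6621) = 9 + 6621 = 6630)
U = 2704/81 (U = (35/(-45) - 5)² = (35*(-1/45) - 5)² = (-7/9 - 5)² = (-52/9)² = 2704/81 ≈ 33.383)
U/q = (2704/81)/6630 = (2704/81)*(1/6630) = 104/20655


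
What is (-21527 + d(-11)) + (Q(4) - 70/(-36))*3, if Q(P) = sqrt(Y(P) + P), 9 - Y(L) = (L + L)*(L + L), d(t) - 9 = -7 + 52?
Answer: -128803/6 + 3*I*sqrt(51) ≈ -21467.0 + 21.424*I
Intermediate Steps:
d(t) = 54 (d(t) = 9 + (-7 + 52) = 9 + 45 = 54)
Y(L) = 9 - 4*L**2 (Y(L) = 9 - (L + L)*(L + L) = 9 - 2*L*2*L = 9 - 4*L**2)
Q(P) = sqrt(9 + P - 4*P**2) (Q(P) = sqrt((9 - 4*P**2) + P) = sqrt(9 + P - 4*P**2))
(-21527 + d(-11)) + (Q(4) - 70/(-36))*3 = (-21527 + 54) + (sqrt(9 + 4 - 4*4**2) - 70/(-36))*3 = -21473 + (sqrt(9 + 4 - 4*16) - 70*(-1/36))*3 = -21473 + (sqrt(9 + 4 - 64) + 35/18)*3 = -21473 + (sqrt(-51) + 35/18)*3 = -21473 + (I*sqrt(51) + 35/18)*3 = -21473 + (35/18 + I*sqrt(51))*3 = -21473 + (35/6 + 3*I*sqrt(51)) = -128803/6 + 3*I*sqrt(51)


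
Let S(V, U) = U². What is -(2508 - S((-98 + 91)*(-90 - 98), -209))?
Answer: 41173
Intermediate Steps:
-(2508 - S((-98 + 91)*(-90 - 98), -209)) = -(2508 - 1*(-209)²) = -(2508 - 1*43681) = -(2508 - 43681) = -1*(-41173) = 41173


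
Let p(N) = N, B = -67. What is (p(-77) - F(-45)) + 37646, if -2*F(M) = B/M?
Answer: 3381277/90 ≈ 37570.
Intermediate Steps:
F(M) = 67/(2*M) (F(M) = -(-67)/(2*M) = 67/(2*M))
(p(-77) - F(-45)) + 37646 = (-77 - 67/(2*(-45))) + 37646 = (-77 - 67*(-1)/(2*45)) + 37646 = (-77 - 1*(-67/90)) + 37646 = (-77 + 67/90) + 37646 = -6863/90 + 37646 = 3381277/90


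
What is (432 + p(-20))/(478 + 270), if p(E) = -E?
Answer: 113/187 ≈ 0.60428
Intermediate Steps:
(432 + p(-20))/(478 + 270) = (432 - 1*(-20))/(478 + 270) = (432 + 20)/748 = 452*(1/748) = 113/187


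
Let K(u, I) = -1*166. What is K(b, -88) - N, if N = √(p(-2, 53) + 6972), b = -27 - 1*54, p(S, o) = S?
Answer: -166 - √6970 ≈ -249.49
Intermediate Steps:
b = -81 (b = -27 - 54 = -81)
K(u, I) = -166
N = √6970 (N = √(-2 + 6972) = √6970 ≈ 83.487)
K(b, -88) - N = -166 - √6970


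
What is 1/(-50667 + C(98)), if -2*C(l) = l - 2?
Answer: -1/50715 ≈ -1.9718e-5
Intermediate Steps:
C(l) = 1 - l/2 (C(l) = -(l - 2)/2 = -(-2 + l)/2 = 1 - l/2)
1/(-50667 + C(98)) = 1/(-50667 + (1 - ½*98)) = 1/(-50667 + (1 - 49)) = 1/(-50667 - 48) = 1/(-50715) = -1/50715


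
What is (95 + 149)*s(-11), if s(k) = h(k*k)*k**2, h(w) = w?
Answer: 3572404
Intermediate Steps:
s(k) = k**4 (s(k) = (k*k)*k**2 = k**2*k**2 = k**4)
(95 + 149)*s(-11) = (95 + 149)*(-11)**4 = 244*14641 = 3572404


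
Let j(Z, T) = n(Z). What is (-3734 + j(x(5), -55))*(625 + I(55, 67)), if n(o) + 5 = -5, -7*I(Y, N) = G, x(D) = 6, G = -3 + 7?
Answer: -16365024/7 ≈ -2.3379e+6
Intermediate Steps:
G = 4
I(Y, N) = -4/7 (I(Y, N) = -⅐*4 = -4/7)
n(o) = -10 (n(o) = -5 - 5 = -10)
j(Z, T) = -10
(-3734 + j(x(5), -55))*(625 + I(55, 67)) = (-3734 - 10)*(625 - 4/7) = -3744*4371/7 = -16365024/7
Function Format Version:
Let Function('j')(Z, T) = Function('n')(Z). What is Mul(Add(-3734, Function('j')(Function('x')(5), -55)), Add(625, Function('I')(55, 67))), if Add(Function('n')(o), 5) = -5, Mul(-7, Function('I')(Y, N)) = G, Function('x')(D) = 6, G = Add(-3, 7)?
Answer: Rational(-16365024, 7) ≈ -2.3379e+6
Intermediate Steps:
G = 4
Function('I')(Y, N) = Rational(-4, 7) (Function('I')(Y, N) = Mul(Rational(-1, 7), 4) = Rational(-4, 7))
Function('n')(o) = -10 (Function('n')(o) = Add(-5, -5) = -10)
Function('j')(Z, T) = -10
Mul(Add(-3734, Function('j')(Function('x')(5), -55)), Add(625, Function('I')(55, 67))) = Mul(Add(-3734, -10), Add(625, Rational(-4, 7))) = Mul(-3744, Rational(4371, 7)) = Rational(-16365024, 7)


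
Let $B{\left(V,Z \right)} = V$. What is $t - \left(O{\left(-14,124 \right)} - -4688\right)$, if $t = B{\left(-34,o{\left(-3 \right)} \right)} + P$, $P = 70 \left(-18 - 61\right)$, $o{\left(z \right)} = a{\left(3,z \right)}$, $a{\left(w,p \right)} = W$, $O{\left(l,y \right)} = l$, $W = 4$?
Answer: $-10238$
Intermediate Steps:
$a{\left(w,p \right)} = 4$
$o{\left(z \right)} = 4$
$P = -5530$ ($P = 70 \left(-79\right) = -5530$)
$t = -5564$ ($t = -34 - 5530 = -5564$)
$t - \left(O{\left(-14,124 \right)} - -4688\right) = -5564 - \left(-14 - -4688\right) = -5564 - \left(-14 + 4688\right) = -5564 - 4674 = -10238$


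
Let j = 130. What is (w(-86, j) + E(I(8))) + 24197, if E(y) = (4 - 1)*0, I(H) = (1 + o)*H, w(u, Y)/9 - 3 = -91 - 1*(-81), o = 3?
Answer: 24134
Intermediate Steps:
w(u, Y) = -63 (w(u, Y) = 27 + 9*(-91 - 1*(-81)) = 27 + 9*(-91 + 81) = 27 + 9*(-10) = 27 - 90 = -63)
I(H) = 4*H (I(H) = (1 + 3)*H = 4*H)
E(y) = 0 (E(y) = 3*0 = 0)
(w(-86, j) + E(I(8))) + 24197 = (-63 + 0) + 24197 = -63 + 24197 = 24134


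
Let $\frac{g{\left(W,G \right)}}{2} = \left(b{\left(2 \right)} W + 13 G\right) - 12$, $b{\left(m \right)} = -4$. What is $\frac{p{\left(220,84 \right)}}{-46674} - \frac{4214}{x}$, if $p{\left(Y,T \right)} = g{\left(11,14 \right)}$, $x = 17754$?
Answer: $- \frac{5587729}{23018061} \approx -0.24275$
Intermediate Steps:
$g{\left(W,G \right)} = -24 - 8 W + 26 G$ ($g{\left(W,G \right)} = 2 \left(\left(- 4 W + 13 G\right) - 12\right) = 2 \left(-12 - 4 W + 13 G\right) = -24 - 8 W + 26 G$)
$p{\left(Y,T \right)} = 252$ ($p{\left(Y,T \right)} = -24 - 88 + 26 \cdot 14 = -24 - 88 + 364 = 252$)
$\frac{p{\left(220,84 \right)}}{-46674} - \frac{4214}{x} = \frac{252}{-46674} - \frac{4214}{17754} = 252 \left(- \frac{1}{46674}\right) - \frac{2107}{8877} = - \frac{14}{2593} - \frac{2107}{8877} = - \frac{5587729}{23018061}$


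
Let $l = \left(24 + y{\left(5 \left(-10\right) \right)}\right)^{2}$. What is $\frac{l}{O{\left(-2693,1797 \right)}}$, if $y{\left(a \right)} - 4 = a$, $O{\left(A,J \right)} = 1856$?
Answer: $\frac{121}{464} \approx 0.26078$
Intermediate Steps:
$y{\left(a \right)} = 4 + a$
$l = 484$ ($l = \left(24 + \left(4 + 5 \left(-10\right)\right)\right)^{2} = \left(24 + \left(4 - 50\right)\right)^{2} = \left(24 - 46\right)^{2} = \left(-22\right)^{2} = 484$)
$\frac{l}{O{\left(-2693,1797 \right)}} = \frac{484}{1856} = 484 \cdot \frac{1}{1856} = \frac{121}{464}$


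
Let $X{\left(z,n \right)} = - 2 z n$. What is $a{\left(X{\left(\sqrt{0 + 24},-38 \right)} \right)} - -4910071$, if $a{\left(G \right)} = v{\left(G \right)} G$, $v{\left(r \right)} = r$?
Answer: $5048695$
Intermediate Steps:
$X{\left(z,n \right)} = - 2 n z$
$a{\left(G \right)} = G^{2}$ ($a{\left(G \right)} = G G = G^{2}$)
$a{\left(X{\left(\sqrt{0 + 24},-38 \right)} \right)} - -4910071 = \left(\left(-2\right) \left(-38\right) \sqrt{0 + 24}\right)^{2} - -4910071 = \left(\left(-2\right) \left(-38\right) \sqrt{24}\right)^{2} + 4910071 = \left(\left(-2\right) \left(-38\right) 2 \sqrt{6}\right)^{2} + 4910071 = \left(152 \sqrt{6}\right)^{2} + 4910071 = 138624 + 4910071 = 5048695$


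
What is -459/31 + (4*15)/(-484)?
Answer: -56004/3751 ≈ -14.930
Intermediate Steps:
-459/31 + (4*15)/(-484) = -459*1/31 + 60*(-1/484) = -459/31 - 15/121 = -56004/3751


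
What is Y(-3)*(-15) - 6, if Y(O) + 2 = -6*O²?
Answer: 834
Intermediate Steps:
Y(O) = -2 - 6*O²
Y(-3)*(-15) - 6 = (-2 - 6*(-3)²)*(-15) - 6 = (-2 - 6*9)*(-15) - 6 = (-2 - 54)*(-15) - 6 = -56*(-15) - 6 = 840 - 6 = 834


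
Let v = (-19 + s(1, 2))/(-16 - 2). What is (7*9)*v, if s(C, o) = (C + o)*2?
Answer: 91/2 ≈ 45.500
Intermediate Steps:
s(C, o) = 2*C + 2*o
v = 13/18 (v = (-19 + (2*1 + 2*2))/(-16 - 2) = (-19 + (2 + 4))/(-18) = (-19 + 6)*(-1/18) = -13*(-1/18) = 13/18 ≈ 0.72222)
(7*9)*v = (7*9)*(13/18) = 63*(13/18) = 91/2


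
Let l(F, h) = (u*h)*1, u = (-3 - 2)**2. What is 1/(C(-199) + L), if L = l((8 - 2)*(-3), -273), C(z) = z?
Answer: -1/7024 ≈ -0.00014237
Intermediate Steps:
u = 25 (u = (-5)**2 = 25)
l(F, h) = 25*h (l(F, h) = (25*h)*1 = 25*h)
L = -6825 (L = 25*(-273) = -6825)
1/(C(-199) + L) = 1/(-199 - 6825) = 1/(-7024) = -1/7024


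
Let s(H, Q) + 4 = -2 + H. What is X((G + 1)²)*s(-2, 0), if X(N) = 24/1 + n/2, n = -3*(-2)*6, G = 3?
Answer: -336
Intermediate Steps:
n = 36 (n = 6*6 = 36)
s(H, Q) = -6 + H (s(H, Q) = -4 + (-2 + H) = -6 + H)
X(N) = 42 (X(N) = 24/1 + 36/2 = 24*1 + 36*(½) = 24 + 18 = 42)
X((G + 1)²)*s(-2, 0) = 42*(-6 - 2) = 42*(-8) = -336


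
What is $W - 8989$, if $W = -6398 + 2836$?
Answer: $-12551$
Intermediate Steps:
$W = -3562$
$W - 8989 = -3562 - 8989 = -12551$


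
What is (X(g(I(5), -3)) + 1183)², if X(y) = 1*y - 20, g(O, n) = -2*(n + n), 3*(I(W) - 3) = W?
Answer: 1380625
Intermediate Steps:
I(W) = 3 + W/3
g(O, n) = -4*n
X(y) = -20 + y (X(y) = y - 20 = -20 + y)
(X(g(I(5), -3)) + 1183)² = ((-20 - 4*(-3)) + 1183)² = ((-20 + 12) + 1183)² = (-8 + 1183)² = 1175² = 1380625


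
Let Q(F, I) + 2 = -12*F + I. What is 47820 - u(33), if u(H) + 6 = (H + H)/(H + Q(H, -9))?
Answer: 813045/17 ≈ 47826.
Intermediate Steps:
Q(F, I) = -2 + I - 12*F (Q(F, I) = -2 + (-12*F + I) = -2 + (I - 12*F) = -2 + I - 12*F)
u(H) = -6 + 2*H/(-11 - 11*H) (u(H) = -6 + (H + H)/(H + (-2 - 9 - 12*H)) = -6 + (2*H)/(H + (-11 - 12*H)) = -6 + (2*H)/(-11 - 11*H) = -6 + 2*H/(-11 - 11*H))
47820 - u(33) = 47820 - 2*(-33 - 34*33)/(11*(1 + 33)) = 47820 - 2*(-33 - 1122)/(11*34) = 47820 - 2*(-1155)/(11*34) = 47820 - 1*(-105/17) = 47820 + 105/17 = 813045/17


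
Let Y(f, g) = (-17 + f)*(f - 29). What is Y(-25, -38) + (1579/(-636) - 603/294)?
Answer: 70538663/31164 ≈ 2263.5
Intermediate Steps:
Y(f, g) = (-29 + f)*(-17 + f) (Y(f, g) = (-17 + f)*(-29 + f) = (-29 + f)*(-17 + f))
Y(-25, -38) + (1579/(-636) - 603/294) = (493 + (-25)**2 - 46*(-25)) + (1579/(-636) - 603/294) = (493 + 625 + 1150) + (1579*(-1/636) - 603*1/294) = 2268 + (-1579/636 - 201/98) = 2268 - 141289/31164 = 70538663/31164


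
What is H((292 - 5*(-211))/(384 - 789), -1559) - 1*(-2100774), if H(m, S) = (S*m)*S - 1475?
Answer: -807880604/135 ≈ -5.9843e+6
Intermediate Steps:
H(m, S) = -1475 + m*S² (H(m, S) = m*S² - 1475 = -1475 + m*S²)
H((292 - 5*(-211))/(384 - 789), -1559) - 1*(-2100774) = (-1475 + ((292 - 5*(-211))/(384 - 789))*(-1559)²) - 1*(-2100774) = (-1475 + ((292 + 1055)/(-405))*2430481) + 2100774 = (-1475 + (1347*(-1/405))*2430481) + 2100774 = (-1475 - 449/135*2430481) + 2100774 = (-1475 - 1091285969/135) + 2100774 = -1091485094/135 + 2100774 = -807880604/135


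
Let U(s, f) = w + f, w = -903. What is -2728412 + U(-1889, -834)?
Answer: -2730149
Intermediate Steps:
U(s, f) = -903 + f
-2728412 + U(-1889, -834) = -2728412 + (-903 - 834) = -2728412 - 1737 = -2730149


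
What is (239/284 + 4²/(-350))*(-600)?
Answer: -237318/497 ≈ -477.50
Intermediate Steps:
(239/284 + 4²/(-350))*(-600) = (239*(1/284) + 16*(-1/350))*(-600) = (239/284 - 8/175)*(-600) = (39553/49700)*(-600) = -237318/497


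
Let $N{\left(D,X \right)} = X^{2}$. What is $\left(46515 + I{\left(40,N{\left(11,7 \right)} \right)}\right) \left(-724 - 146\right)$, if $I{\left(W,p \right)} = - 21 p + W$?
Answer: $-39607620$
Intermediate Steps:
$I{\left(W,p \right)} = W - 21 p$
$\left(46515 + I{\left(40,N{\left(11,7 \right)} \right)}\right) \left(-724 - 146\right) = \left(46515 + \left(40 - 21 \cdot 7^{2}\right)\right) \left(-724 - 146\right) = \left(46515 + \left(40 - 1029\right)\right) \left(-870\right) = \left(46515 - 989\right) \left(-870\right) = 45526 \left(-870\right) = -39607620$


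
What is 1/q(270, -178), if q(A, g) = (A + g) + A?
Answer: 1/362 ≈ 0.0027624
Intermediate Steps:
q(A, g) = g + 2*A
1/q(270, -178) = 1/(-178 + 2*270) = 1/(-178 + 540) = 1/362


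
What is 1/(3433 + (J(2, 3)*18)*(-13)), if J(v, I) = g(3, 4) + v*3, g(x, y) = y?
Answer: 1/1093 ≈ 0.00091491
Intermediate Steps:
J(v, I) = 4 + 3*v (J(v, I) = 4 + v*3 = 4 + 3*v)
1/(3433 + (J(2, 3)*18)*(-13)) = 1/(3433 + ((4 + 3*2)*18)*(-13)) = 1/(3433 + ((4 + 6)*18)*(-13)) = 1/(3433 + (10*18)*(-13)) = 1/(3433 + 180*(-13)) = 1/(3433 - 2340) = 1/1093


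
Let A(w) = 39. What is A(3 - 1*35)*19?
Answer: 741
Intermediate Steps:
A(3 - 1*35)*19 = 39*19 = 741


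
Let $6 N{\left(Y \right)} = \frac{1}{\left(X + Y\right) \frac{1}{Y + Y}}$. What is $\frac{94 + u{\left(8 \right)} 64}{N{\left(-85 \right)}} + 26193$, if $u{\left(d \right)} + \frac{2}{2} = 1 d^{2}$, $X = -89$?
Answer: $\frac{4380177}{85} \approx 51532.0$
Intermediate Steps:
$N{\left(Y \right)} = \frac{Y}{3 \left(-89 + Y\right)}$ ($N{\left(Y \right)} = \frac{1}{6 \frac{-89 + Y}{Y + Y}} = \frac{1}{6 \frac{-89 + Y}{2 Y}} = \frac{2 Y \frac{1}{-89 + Y}}{6} = \frac{Y}{3 \left(-89 + Y\right)}$)
$u{\left(d \right)} = -1 + d^{2}$ ($u{\left(d \right)} = -1 + 1 d^{2} = -1 + d^{2}$)
$\frac{94 + u{\left(8 \right)} 64}{N{\left(-85 \right)}} + 26193 = \frac{94 + \left(-1 + 8^{2}\right) 64}{\frac{1}{3} \left(-85\right) \frac{1}{-89 - 85}} + 26193 = \frac{94 + \left(-1 + 64\right) 64}{\frac{1}{3} \left(-85\right) \frac{1}{-174}} + 26193 = \frac{94 + 63 \cdot 64}{\frac{1}{3} \left(-85\right) \left(- \frac{1}{174}\right)} + 26193 = \frac{94 + 4032}{\frac{85}{522}} + 26193 = 4126 \cdot \frac{522}{85} + 26193 = \frac{2153772}{85} + 26193 = \frac{4380177}{85}$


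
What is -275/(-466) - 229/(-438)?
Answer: 56791/51027 ≈ 1.1130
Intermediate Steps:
-275/(-466) - 229/(-438) = -275*(-1/466) - 229*(-1/438) = 275/466 + 229/438 = 56791/51027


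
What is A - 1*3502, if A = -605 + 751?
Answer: -3356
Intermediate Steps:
A = 146
A - 1*3502 = 146 - 1*3502 = 146 - 3502 = -3356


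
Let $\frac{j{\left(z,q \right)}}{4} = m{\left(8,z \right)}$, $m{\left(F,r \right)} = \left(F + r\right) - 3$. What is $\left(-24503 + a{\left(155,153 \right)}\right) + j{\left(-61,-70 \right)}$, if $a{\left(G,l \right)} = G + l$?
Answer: $-24419$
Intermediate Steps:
$m{\left(F,r \right)} = -3 + F + r$
$j{\left(z,q \right)} = 20 + 4 z$ ($j{\left(z,q \right)} = 4 \left(-3 + 8 + z\right) = 4 \left(5 + z\right) = 20 + 4 z$)
$\left(-24503 + a{\left(155,153 \right)}\right) + j{\left(-61,-70 \right)} = \left(-24503 + \left(155 + 153\right)\right) + \left(20 + 4 \left(-61\right)\right) = \left(-24503 + 308\right) + \left(20 - 244\right) = -24195 - 224 = -24419$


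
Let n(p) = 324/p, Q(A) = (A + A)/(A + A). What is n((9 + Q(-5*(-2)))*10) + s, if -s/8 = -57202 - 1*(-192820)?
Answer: -27123519/25 ≈ -1.0849e+6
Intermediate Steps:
Q(A) = 1 (Q(A) = (2*A)/((2*A)) = (2*A)*(1/(2*A)) = 1)
s = -1084944 (s = -8*(-57202 - 1*(-192820)) = -8*(-57202 + 192820) = -8*135618 = -1084944)
n((9 + Q(-5*(-2)))*10) + s = 324/(((9 + 1)*10)) - 1084944 = 324/((10*10)) - 1084944 = 324/100 - 1084944 = 324*(1/100) - 1084944 = 81/25 - 1084944 = -27123519/25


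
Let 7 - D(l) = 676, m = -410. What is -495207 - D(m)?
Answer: -494538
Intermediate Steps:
D(l) = -669 (D(l) = 7 - 1*676 = 7 - 676 = -669)
-495207 - D(m) = -495207 - 1*(-669) = -495207 + 669 = -494538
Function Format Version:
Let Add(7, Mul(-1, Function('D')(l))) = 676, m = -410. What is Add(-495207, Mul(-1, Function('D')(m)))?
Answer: -494538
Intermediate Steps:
Function('D')(l) = -669 (Function('D')(l) = Add(7, Mul(-1, 676)) = Add(7, -676) = -669)
Add(-495207, Mul(-1, Function('D')(m))) = Add(-495207, Mul(-1, -669)) = Add(-495207, 669) = -494538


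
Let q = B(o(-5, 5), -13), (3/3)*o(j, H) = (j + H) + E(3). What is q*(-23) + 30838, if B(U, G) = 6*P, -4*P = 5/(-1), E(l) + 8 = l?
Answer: 61331/2 ≈ 30666.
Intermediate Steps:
E(l) = -8 + l
P = 5/4 (P = -5/(4*(-1)) = -5*(-1)/4 = -¼*(-5) = 5/4 ≈ 1.2500)
o(j, H) = -5 + H + j (o(j, H) = (j + H) + (-8 + 3) = (H + j) - 5 = -5 + H + j)
B(U, G) = 15/2 (B(U, G) = 6*(5/4) = 15/2)
q = 15/2 ≈ 7.5000
q*(-23) + 30838 = (15/2)*(-23) + 30838 = -345/2 + 30838 = 61331/2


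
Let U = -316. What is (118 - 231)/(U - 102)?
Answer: 113/418 ≈ 0.27033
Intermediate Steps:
(118 - 231)/(U - 102) = (118 - 231)/(-316 - 102) = -113/(-418) = -113*(-1/418) = 113/418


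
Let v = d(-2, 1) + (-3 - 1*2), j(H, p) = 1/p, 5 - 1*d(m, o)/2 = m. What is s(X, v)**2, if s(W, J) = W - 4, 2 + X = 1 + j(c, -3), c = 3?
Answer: 256/9 ≈ 28.444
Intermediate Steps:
d(m, o) = 10 - 2*m
j(H, p) = 1/p
v = 9 (v = (10 - 2*(-2)) + (-3 - 1*2) = (10 + 4) + (-3 - 2) = 14 - 5 = 9)
X = -4/3 (X = -2 + (1 + 1/(-3)) = -2 + (1 - 1/3) = -2 + 2/3 = -4/3 ≈ -1.3333)
s(W, J) = -4 + W
s(X, v)**2 = (-4 - 4/3)**2 = (-16/3)**2 = 256/9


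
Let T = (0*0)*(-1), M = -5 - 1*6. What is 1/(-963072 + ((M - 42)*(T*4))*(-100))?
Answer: -1/963072 ≈ -1.0383e-6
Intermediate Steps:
M = -11 (M = -5 - 6 = -11)
T = 0 (T = 0*(-1) = 0)
1/(-963072 + ((M - 42)*(T*4))*(-100)) = 1/(-963072 + ((-11 - 42)*(0*4))*(-100)) = 1/(-963072 - 53*0*(-100)) = 1/(-963072 + 0*(-100)) = 1/(-963072 + 0) = 1/(-963072) = -1/963072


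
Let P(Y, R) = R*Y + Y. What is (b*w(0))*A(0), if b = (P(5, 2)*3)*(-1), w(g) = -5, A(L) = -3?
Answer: -675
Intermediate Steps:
P(Y, R) = Y + R*Y
b = -45 (b = ((5*(1 + 2))*3)*(-1) = ((5*3)*3)*(-1) = (15*3)*(-1) = 45*(-1) = -45)
(b*w(0))*A(0) = -45*(-5)*(-3) = 225*(-3) = -675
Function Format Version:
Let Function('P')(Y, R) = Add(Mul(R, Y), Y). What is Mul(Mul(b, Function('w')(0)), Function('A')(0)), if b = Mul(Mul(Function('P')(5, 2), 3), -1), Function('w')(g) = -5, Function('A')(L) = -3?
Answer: -675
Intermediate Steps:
Function('P')(Y, R) = Add(Y, Mul(R, Y))
b = -45 (b = Mul(Mul(Mul(5, Add(1, 2)), 3), -1) = Mul(Mul(Mul(5, 3), 3), -1) = Mul(Mul(15, 3), -1) = Mul(45, -1) = -45)
Mul(Mul(b, Function('w')(0)), Function('A')(0)) = Mul(Mul(-45, -5), -3) = Mul(225, -3) = -675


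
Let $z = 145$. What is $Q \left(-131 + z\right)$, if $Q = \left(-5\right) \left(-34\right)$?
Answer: $2380$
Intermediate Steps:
$Q = 170$
$Q \left(-131 + z\right) = 170 \left(-131 + 145\right) = 170 \cdot 14 = 2380$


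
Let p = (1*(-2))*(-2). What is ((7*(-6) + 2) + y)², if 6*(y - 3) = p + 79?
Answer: 19321/36 ≈ 536.69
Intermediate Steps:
p = 4 (p = -2*(-2) = 4)
y = 101/6 (y = 3 + (4 + 79)/6 = 3 + (⅙)*83 = 3 + 83/6 = 101/6 ≈ 16.833)
((7*(-6) + 2) + y)² = ((7*(-6) + 2) + 101/6)² = ((-42 + 2) + 101/6)² = (-40 + 101/6)² = (-139/6)² = 19321/36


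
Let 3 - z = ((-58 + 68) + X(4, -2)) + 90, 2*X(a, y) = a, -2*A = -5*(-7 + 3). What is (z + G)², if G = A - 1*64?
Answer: 29929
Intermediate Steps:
A = -10 (A = -(-5)*(-7 + 3)/2 = -(-5)*(-4)/2 = -½*20 = -10)
X(a, y) = a/2
G = -74 (G = -10 - 1*64 = -10 - 64 = -74)
z = -99 (z = 3 - (((-58 + 68) + (½)*4) + 90) = 3 - ((10 + 2) + 90) = 3 - (12 + 90) = 3 - 1*102 = 3 - 102 = -99)
(z + G)² = (-99 - 74)² = (-173)² = 29929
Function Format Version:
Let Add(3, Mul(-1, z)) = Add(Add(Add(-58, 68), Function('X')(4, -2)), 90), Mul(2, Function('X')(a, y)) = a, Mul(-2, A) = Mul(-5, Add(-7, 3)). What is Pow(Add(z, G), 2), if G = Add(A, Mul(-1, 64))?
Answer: 29929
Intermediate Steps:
A = -10 (A = Mul(Rational(-1, 2), Mul(-5, Add(-7, 3))) = Mul(Rational(-1, 2), Mul(-5, -4)) = Mul(Rational(-1, 2), 20) = -10)
Function('X')(a, y) = Mul(Rational(1, 2), a)
G = -74 (G = Add(-10, Mul(-1, 64)) = Add(-10, -64) = -74)
z = -99 (z = Add(3, Mul(-1, Add(Add(Add(-58, 68), Mul(Rational(1, 2), 4)), 90))) = Add(3, Mul(-1, Add(Add(10, 2), 90))) = Add(3, Mul(-1, Add(12, 90))) = Add(3, Mul(-1, 102)) = Add(3, -102) = -99)
Pow(Add(z, G), 2) = Pow(Add(-99, -74), 2) = Pow(-173, 2) = 29929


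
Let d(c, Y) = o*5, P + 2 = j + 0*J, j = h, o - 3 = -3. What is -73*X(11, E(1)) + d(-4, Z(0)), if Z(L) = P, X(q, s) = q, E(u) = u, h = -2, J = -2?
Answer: -803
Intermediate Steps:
o = 0 (o = 3 - 3 = 0)
j = -2
P = -4 (P = -2 + (-2 + 0*(-2)) = -2 + (-2 + 0) = -2 - 2 = -4)
Z(L) = -4
d(c, Y) = 0 (d(c, Y) = 0*5 = 0)
-73*X(11, E(1)) + d(-4, Z(0)) = -73*11 + 0 = -803 + 0 = -803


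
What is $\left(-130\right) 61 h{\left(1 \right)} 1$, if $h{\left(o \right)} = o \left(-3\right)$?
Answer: $23790$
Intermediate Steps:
$h{\left(o \right)} = - 3 o$
$\left(-130\right) 61 h{\left(1 \right)} 1 = \left(-130\right) 61 \left(-3\right) 1 \cdot 1 = - 7930 \left(\left(-3\right) 1\right) = \left(-7930\right) \left(-3\right) = 23790$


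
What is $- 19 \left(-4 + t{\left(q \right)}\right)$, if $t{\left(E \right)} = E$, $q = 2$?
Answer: $38$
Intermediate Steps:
$- 19 \left(-4 + t{\left(q \right)}\right) = - 19 \left(-4 + 2\right) = \left(-19\right) \left(-2\right) = 38$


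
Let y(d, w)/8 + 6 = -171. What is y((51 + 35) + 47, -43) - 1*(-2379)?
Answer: 963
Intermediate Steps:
y(d, w) = -1416 (y(d, w) = -48 + 8*(-171) = -48 - 1368 = -1416)
y((51 + 35) + 47, -43) - 1*(-2379) = -1416 - 1*(-2379) = -1416 + 2379 = 963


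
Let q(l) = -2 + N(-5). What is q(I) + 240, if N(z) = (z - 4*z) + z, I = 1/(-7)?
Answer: 248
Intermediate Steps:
I = -1/7 ≈ -0.14286
N(z) = -2*z (N(z) = -3*z + z = -2*z)
q(l) = 8 (q(l) = -2 - 2*(-5) = -2 + 10 = 8)
q(I) + 240 = 8 + 240 = 248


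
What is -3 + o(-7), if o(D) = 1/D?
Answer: -22/7 ≈ -3.1429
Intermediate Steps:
-3 + o(-7) = -3 + 1/(-7) = -3 - ⅐ = -22/7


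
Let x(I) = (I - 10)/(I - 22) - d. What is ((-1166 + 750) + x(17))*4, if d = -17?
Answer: -8008/5 ≈ -1601.6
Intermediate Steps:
x(I) = 17 + (-10 + I)/(-22 + I) (x(I) = (I - 10)/(I - 22) - 1*(-17) = (-10 + I)/(-22 + I) + 17 = 17 + (-10 + I)/(-22 + I))
((-1166 + 750) + x(17))*4 = ((-1166 + 750) + 6*(-64 + 3*17)/(-22 + 17))*4 = (-416 + 6*(-64 + 51)/(-5))*4 = (-416 + 6*(-1/5)*(-13))*4 = (-416 + 78/5)*4 = -2002/5*4 = -8008/5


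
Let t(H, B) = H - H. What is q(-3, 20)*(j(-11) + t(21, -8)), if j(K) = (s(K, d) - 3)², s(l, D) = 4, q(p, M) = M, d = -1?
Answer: 20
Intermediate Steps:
t(H, B) = 0
j(K) = 1 (j(K) = (4 - 3)² = 1² = 1)
q(-3, 20)*(j(-11) + t(21, -8)) = 20*(1 + 0) = 20*1 = 20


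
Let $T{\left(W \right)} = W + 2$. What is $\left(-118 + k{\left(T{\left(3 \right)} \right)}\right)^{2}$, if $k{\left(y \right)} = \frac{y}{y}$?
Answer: $13689$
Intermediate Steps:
$T{\left(W \right)} = 2 + W$
$k{\left(y \right)} = 1$
$\left(-118 + k{\left(T{\left(3 \right)} \right)}\right)^{2} = \left(-118 + 1\right)^{2} = \left(-117\right)^{2} = 13689$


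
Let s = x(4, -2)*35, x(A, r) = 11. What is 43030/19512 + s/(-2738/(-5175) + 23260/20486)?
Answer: 50249431341565/215194394376 ≈ 233.51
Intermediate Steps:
s = 385 (s = 11*35 = 385)
43030/19512 + s/(-2738/(-5175) + 23260/20486) = 43030/19512 + 385/(-2738/(-5175) + 23260/20486) = 43030*(1/19512) + 385/(-2738*(-1/5175) + 23260*(1/20486)) = 21515/9756 + 385/(2738/5175 + 11630/10243) = 21515/9756 + 385/(88230584/53007525) = 21515/9756 + 385*(53007525/88230584) = 21515/9756 + 20407897125/88230584 = 50249431341565/215194394376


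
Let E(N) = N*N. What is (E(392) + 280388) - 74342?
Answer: 359710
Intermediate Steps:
E(N) = N²
(E(392) + 280388) - 74342 = (392² + 280388) - 74342 = (153664 + 280388) - 74342 = 434052 - 74342 = 359710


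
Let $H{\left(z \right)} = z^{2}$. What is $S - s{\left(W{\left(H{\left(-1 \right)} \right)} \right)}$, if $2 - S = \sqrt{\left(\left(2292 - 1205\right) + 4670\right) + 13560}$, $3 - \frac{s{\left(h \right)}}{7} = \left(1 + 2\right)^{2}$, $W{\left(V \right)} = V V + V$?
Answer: $44 - \sqrt{19317} \approx -94.986$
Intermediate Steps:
$W{\left(V \right)} = V + V^{2}$ ($W{\left(V \right)} = V^{2} + V = V + V^{2}$)
$s{\left(h \right)} = -42$ ($s{\left(h \right)} = 21 - 7 \left(1 + 2\right)^{2} = 21 - 7 \cdot 3^{2} = 21 - 63 = -42$)
$S = 2 - \sqrt{19317}$ ($S = 2 - \sqrt{\left(\left(2292 - 1205\right) + 4670\right) + 13560} = 2 - \sqrt{\left(1087 + 4670\right) + 13560} = 2 - \sqrt{5757 + 13560} = 2 - \sqrt{19317} \approx -136.99$)
$S - s{\left(W{\left(H{\left(-1 \right)} \right)} \right)} = \left(2 - \sqrt{19317}\right) - -42 = \left(2 - \sqrt{19317}\right) + 42 = 44 - \sqrt{19317}$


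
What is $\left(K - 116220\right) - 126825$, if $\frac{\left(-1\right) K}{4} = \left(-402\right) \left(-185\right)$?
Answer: $-540525$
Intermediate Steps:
$K = -297480$ ($K = - 4 \left(\left(-402\right) \left(-185\right)\right) = \left(-4\right) 74370 = -297480$)
$\left(K - 116220\right) - 126825 = \left(-297480 - 116220\right) - 126825 = -413700 - 126825 = -540525$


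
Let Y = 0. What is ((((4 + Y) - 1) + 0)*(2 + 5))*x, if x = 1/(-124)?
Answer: -21/124 ≈ -0.16935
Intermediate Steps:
x = -1/124 ≈ -0.0080645
((((4 + Y) - 1) + 0)*(2 + 5))*x = ((((4 + 0) - 1) + 0)*(2 + 5))*(-1/124) = (((4 - 1) + 0)*7)*(-1/124) = ((3 + 0)*7)*(-1/124) = (3*7)*(-1/124) = 21*(-1/124) = -21/124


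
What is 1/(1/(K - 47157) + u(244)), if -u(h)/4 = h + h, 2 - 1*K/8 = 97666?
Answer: -828469/1617171489 ≈ -0.00051230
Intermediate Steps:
K = -781312 (K = 16 - 8*97666 = 16 - 781328 = -781312)
u(h) = -8*h (u(h) = -4*(h + h) = -8*h)
1/(1/(K - 47157) + u(244)) = 1/(1/(-781312 - 47157) - 8*244) = 1/(1/(-828469) - 1952) = 1/(-1/828469 - 1952) = 1/(-1617171489/828469) = -828469/1617171489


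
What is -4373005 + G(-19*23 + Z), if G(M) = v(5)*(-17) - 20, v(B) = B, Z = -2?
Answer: -4373110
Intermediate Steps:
G(M) = -105 (G(M) = 5*(-17) - 20 = -85 - 20 = -105)
-4373005 + G(-19*23 + Z) = -4373005 - 105 = -4373110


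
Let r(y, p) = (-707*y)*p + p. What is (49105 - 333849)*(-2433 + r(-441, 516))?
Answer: -45809664550200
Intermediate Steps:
r(y, p) = p - 707*p*y (r(y, p) = -707*p*y + p = p - 707*p*y)
(49105 - 333849)*(-2433 + r(-441, 516)) = (49105 - 333849)*(-2433 + 516*(1 - 707*(-441))) = -284744*(-2433 + 516*(1 + 311787)) = -284744*(-2433 + 516*311788) = -284744*(-2433 + 160882608) = -284744*160880175 = -45809664550200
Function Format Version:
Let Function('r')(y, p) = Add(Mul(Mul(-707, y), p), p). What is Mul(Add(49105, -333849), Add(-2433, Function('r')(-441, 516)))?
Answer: -45809664550200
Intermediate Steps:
Function('r')(y, p) = Add(p, Mul(-707, p, y)) (Function('r')(y, p) = Add(Mul(-707, p, y), p) = Add(p, Mul(-707, p, y)))
Mul(Add(49105, -333849), Add(-2433, Function('r')(-441, 516))) = Mul(Add(49105, -333849), Add(-2433, Mul(516, Add(1, Mul(-707, -441))))) = Mul(-284744, Add(-2433, Mul(516, Add(1, 311787)))) = Mul(-284744, Add(-2433, Mul(516, 311788))) = Mul(-284744, Add(-2433, 160882608)) = Mul(-284744, 160880175) = -45809664550200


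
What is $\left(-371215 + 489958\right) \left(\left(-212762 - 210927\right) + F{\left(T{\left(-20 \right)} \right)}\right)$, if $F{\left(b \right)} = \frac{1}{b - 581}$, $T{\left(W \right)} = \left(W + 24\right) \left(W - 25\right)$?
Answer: $- \frac{38285988446190}{761} \approx -5.031 \cdot 10^{10}$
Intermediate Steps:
$T{\left(W \right)} = \left(-25 + W\right) \left(24 + W\right)$ ($T{\left(W \right)} = \left(24 + W\right) \left(-25 + W\right) = \left(-25 + W\right) \left(24 + W\right)$)
$F{\left(b \right)} = \frac{1}{-581 + b}$
$\left(-371215 + 489958\right) \left(\left(-212762 - 210927\right) + F{\left(T{\left(-20 \right)} \right)}\right) = \left(-371215 + 489958\right) \left(\left(-212762 - 210927\right) + \frac{1}{-581 - \left(580 - 400\right)}\right) = 118743 \left(-423689 + \frac{1}{-581 + \left(-600 + 400 + 20\right)}\right) = 118743 \left(-423689 + \frac{1}{-581 - 180}\right) = 118743 \left(-423689 + \frac{1}{-761}\right) = 118743 \left(-423689 - \frac{1}{761}\right) = 118743 \left(- \frac{322427330}{761}\right) = - \frac{38285988446190}{761}$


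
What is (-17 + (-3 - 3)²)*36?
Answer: 684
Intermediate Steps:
(-17 + (-3 - 3)²)*36 = (-17 + (-6)²)*36 = (-17 + 36)*36 = 19*36 = 684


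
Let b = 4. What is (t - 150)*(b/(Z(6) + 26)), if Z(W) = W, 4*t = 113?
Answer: -487/32 ≈ -15.219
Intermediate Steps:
t = 113/4 (t = (¼)*113 = 113/4 ≈ 28.250)
(t - 150)*(b/(Z(6) + 26)) = (113/4 - 150)*(4/(6 + 26)) = -487*4/(4*32) = -487*4/128 = -487/4*⅛ = -487/32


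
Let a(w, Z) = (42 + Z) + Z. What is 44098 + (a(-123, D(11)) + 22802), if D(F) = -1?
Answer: 66940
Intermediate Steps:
a(w, Z) = 42 + 2*Z
44098 + (a(-123, D(11)) + 22802) = 44098 + ((42 + 2*(-1)) + 22802) = 44098 + ((42 - 2) + 22802) = 44098 + (40 + 22802) = 44098 + 22842 = 66940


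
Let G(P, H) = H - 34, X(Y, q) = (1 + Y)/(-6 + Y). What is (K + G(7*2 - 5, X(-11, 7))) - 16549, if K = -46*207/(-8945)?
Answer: -2521442571/152065 ≈ -16581.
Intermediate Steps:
K = 9522/8945 (K = -9522*(-1/8945) = 9522/8945 ≈ 1.0645)
X(Y, q) = (1 + Y)/(-6 + Y)
G(P, H) = -34 + H
(K + G(7*2 - 5, X(-11, 7))) - 16549 = (9522/8945 + (-34 + (1 - 11)/(-6 - 11))) - 16549 = (9522/8945 + (-34 - 10/(-17))) - 16549 = (9522/8945 + (-34 - 1/17*(-10))) - 16549 = (9522/8945 + (-34 + 10/17)) - 16549 = (9522/8945 - 568/17) - 16549 = -4918886/152065 - 16549 = -2521442571/152065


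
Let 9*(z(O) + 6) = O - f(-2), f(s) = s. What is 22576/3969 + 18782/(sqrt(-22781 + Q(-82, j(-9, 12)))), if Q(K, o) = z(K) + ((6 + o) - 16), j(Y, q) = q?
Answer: 22576/3969 - 56346*I*sqrt(205145)/205145 ≈ 5.6881 - 124.4*I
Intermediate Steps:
z(O) = -52/9 + O/9 (z(O) = -6 + (O - 1*(-2))/9 = -6 + (O + 2)/9 = -6 + (2 + O)/9 = -6 + (2/9 + O/9) = -52/9 + O/9)
Q(K, o) = -142/9 + o + K/9 (Q(K, o) = (-52/9 + K/9) + ((6 + o) - 16) = (-52/9 + K/9) + (-10 + o) = -142/9 + o + K/9)
22576/3969 + 18782/(sqrt(-22781 + Q(-82, j(-9, 12)))) = 22576/3969 + 18782/(sqrt(-22781 + (-142/9 + 12 + (1/9)*(-82)))) = 22576*(1/3969) + 18782/(sqrt(-22781 + (-142/9 + 12 - 82/9))) = 22576/3969 + 18782/(sqrt(-22781 - 116/9)) = 22576/3969 + 18782/(sqrt(-205145/9)) = 22576/3969 + 18782/((I*sqrt(205145)/3)) = 22576/3969 + 18782*(-3*I*sqrt(205145)/205145) = 22576/3969 - 56346*I*sqrt(205145)/205145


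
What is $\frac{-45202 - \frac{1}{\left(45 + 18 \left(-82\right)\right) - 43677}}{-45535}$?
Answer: $\frac{407794363}{410798556} \approx 0.99269$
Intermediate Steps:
$\frac{-45202 - \frac{1}{\left(45 + 18 \left(-82\right)\right) - 43677}}{-45535} = \left(-45202 - \frac{1}{\left(45 - 1476\right) - 43677}\right) \left(- \frac{1}{45535}\right) = \left(-45202 - \frac{1}{-1431 - 43677}\right) \left(- \frac{1}{45535}\right) = \left(-45202 - \frac{1}{-45108}\right) \left(- \frac{1}{45535}\right) = \left(-45202 - - \frac{1}{45108}\right) \left(- \frac{1}{45535}\right) = \left(-45202 + \frac{1}{45108}\right) \left(- \frac{1}{45535}\right) = \left(- \frac{2038971815}{45108}\right) \left(- \frac{1}{45535}\right) = \frac{407794363}{410798556}$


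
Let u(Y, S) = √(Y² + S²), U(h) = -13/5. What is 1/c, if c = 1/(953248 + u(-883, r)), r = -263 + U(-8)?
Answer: 953248 + √21255809/5 ≈ 9.5417e+5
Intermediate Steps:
U(h) = -13/5 (U(h) = -13*⅕ = -13/5)
r = -1328/5 (r = -263 - 13/5 = -1328/5 ≈ -265.60)
u(Y, S) = √(S² + Y²)
c = 1/(953248 + √21255809/5) (c = 1/(953248 + √((-1328/5)² + (-883)²)) = 1/(953248 + √(1763584/25 + 779689)) = 1/(953248 + √(21255809/25)) = 1/(953248 + √21255809/5) ≈ 1.0480e-6)
1/c = 1/(23831200/22717022481791 - 5*√21255809/22717022481791)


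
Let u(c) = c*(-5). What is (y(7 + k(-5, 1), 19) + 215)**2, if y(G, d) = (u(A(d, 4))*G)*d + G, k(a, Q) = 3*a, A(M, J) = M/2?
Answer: 55160329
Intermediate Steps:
A(M, J) = M/2
u(c) = -5*c
y(G, d) = G - 5*G*d**2/2 (y(G, d) = ((-5*d/2)*G)*d + G = (-5*G*d/2)*d + G = -5*G*d**2/2 + G = G - 5*G*d**2/2)
(y(7 + k(-5, 1), 19) + 215)**2 = ((7 + 3*(-5))*(2 - 5*19**2)/2 + 215)**2 = ((7 - 15)*(2 - 5*361)/2 + 215)**2 = ((1/2)*(-8)*(2 - 1805) + 215)**2 = ((1/2)*(-8)*(-1803) + 215)**2 = (7212 + 215)**2 = 7427**2 = 55160329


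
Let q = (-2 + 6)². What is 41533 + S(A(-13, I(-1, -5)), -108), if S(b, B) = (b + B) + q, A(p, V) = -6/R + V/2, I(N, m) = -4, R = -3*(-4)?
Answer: 82877/2 ≈ 41439.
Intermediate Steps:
R = 12
A(p, V) = -½ + V/2 (A(p, V) = -6/12 + V/2 = -6*1/12 + V*(½) = -½ + V/2)
q = 16 (q = 4² = 16)
S(b, B) = 16 + B + b (S(b, B) = (b + B) + 16 = (B + b) + 16 = 16 + B + b)
41533 + S(A(-13, I(-1, -5)), -108) = 41533 + (16 - 108 + (-½ + (½)*(-4))) = 41533 + (16 - 108 + (-½ - 2)) = 41533 + (16 - 108 - 5/2) = 41533 - 189/2 = 82877/2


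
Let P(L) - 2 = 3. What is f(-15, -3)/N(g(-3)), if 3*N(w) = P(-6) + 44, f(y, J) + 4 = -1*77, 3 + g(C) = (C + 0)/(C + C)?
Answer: -243/49 ≈ -4.9592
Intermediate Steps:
g(C) = -5/2 (g(C) = -3 + (C + 0)/(C + C) = -3 + C/((2*C)) = -3 + C*(1/(2*C)) = -3 + ½ = -5/2)
f(y, J) = -81 (f(y, J) = -4 - 1*77 = -4 - 77 = -81)
P(L) = 5 (P(L) = 2 + 3 = 5)
N(w) = 49/3 (N(w) = (5 + 44)/3 = (⅓)*49 = 49/3)
f(-15, -3)/N(g(-3)) = -81/49/3 = -81*3/49 = -243/49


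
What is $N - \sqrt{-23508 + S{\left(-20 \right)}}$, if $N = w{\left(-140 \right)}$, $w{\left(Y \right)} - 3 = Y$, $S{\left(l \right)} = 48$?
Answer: $-137 - 2 i \sqrt{5865} \approx -137.0 - 153.17 i$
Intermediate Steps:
$w{\left(Y \right)} = 3 + Y$
$N = -137$ ($N = 3 - 140 = -137$)
$N - \sqrt{-23508 + S{\left(-20 \right)}} = -137 - \sqrt{-23508 + 48} = -137 - \sqrt{-23460} = -137 - 2 i \sqrt{5865}$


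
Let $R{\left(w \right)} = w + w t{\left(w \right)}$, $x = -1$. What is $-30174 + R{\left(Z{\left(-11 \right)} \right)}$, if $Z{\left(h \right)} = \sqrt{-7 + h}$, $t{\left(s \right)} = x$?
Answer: $-30174$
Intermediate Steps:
$t{\left(s \right)} = -1$
$R{\left(w \right)} = 0$ ($R{\left(w \right)} = w + w \left(-1\right) = w - w = 0$)
$-30174 + R{\left(Z{\left(-11 \right)} \right)} = -30174 + 0 = -30174$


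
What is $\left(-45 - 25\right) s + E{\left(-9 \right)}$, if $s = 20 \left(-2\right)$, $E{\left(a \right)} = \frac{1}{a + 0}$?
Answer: $\frac{25199}{9} \approx 2799.9$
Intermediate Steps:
$E{\left(a \right)} = \frac{1}{a}$
$s = -40$
$\left(-45 - 25\right) s + E{\left(-9 \right)} = \left(-45 - 25\right) \left(-40\right) + \frac{1}{-9} = \left(-70\right) \left(-40\right) - \frac{1}{9} = 2800 - \frac{1}{9} = \frac{25199}{9}$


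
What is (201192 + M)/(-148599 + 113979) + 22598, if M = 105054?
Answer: 130339419/5770 ≈ 22589.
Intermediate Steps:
(201192 + M)/(-148599 + 113979) + 22598 = (201192 + 105054)/(-148599 + 113979) + 22598 = 306246/(-34620) + 22598 = 306246*(-1/34620) + 22598 = -51041/5770 + 22598 = 130339419/5770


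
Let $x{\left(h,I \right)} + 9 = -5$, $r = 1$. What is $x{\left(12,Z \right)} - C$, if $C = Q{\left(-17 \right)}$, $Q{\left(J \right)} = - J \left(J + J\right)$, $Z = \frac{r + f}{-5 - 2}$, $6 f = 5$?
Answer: $564$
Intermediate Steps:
$f = \frac{5}{6}$ ($f = \frac{1}{6} \cdot 5 = \frac{5}{6} \approx 0.83333$)
$Z = - \frac{11}{42}$ ($Z = \frac{1 + \frac{5}{6}}{-5 - 2} = \frac{11}{6 \left(-7\right)} = \frac{11}{6} \left(- \frac{1}{7}\right) = - \frac{11}{42} \approx -0.2619$)
$Q{\left(J \right)} = - 2 J^{2}$ ($Q{\left(J \right)} = - J 2 J = - 2 J^{2}$)
$x{\left(h,I \right)} = -14$ ($x{\left(h,I \right)} = -9 - 5 = -14$)
$C = -578$ ($C = - 2 \left(-17\right)^{2} = \left(-2\right) 289 = -578$)
$x{\left(12,Z \right)} - C = -14 - -578 = -14 + 578 = 564$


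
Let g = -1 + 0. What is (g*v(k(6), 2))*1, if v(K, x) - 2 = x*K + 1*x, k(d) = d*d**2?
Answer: -436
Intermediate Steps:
k(d) = d**3
v(K, x) = 2 + x + K*x (v(K, x) = 2 + (x*K + 1*x) = 2 + (K*x + x) = 2 + (x + K*x) = 2 + x + K*x)
g = -1
(g*v(k(6), 2))*1 = -(2 + 2 + 6**3*2)*1 = -(2 + 2 + 216*2)*1 = -(2 + 2 + 432)*1 = -1*436*1 = -436*1 = -436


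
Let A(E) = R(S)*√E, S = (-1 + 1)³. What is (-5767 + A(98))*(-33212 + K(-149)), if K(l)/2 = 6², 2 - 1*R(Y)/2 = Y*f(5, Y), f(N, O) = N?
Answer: 191118380 - 927920*√2 ≈ 1.8981e+8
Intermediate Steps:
S = 0 (S = 0³ = 0)
R(Y) = 4 - 10*Y (R(Y) = 4 - 2*Y*5 = 4 - 10*Y)
K(l) = 72 (K(l) = 2*6² = 2*36 = 72)
A(E) = 4*√E (A(E) = (4 - 10*0)*√E = (4 + 0)*√E = 4*√E)
(-5767 + A(98))*(-33212 + K(-149)) = (-5767 + 4*√98)*(-33212 + 72) = (-5767 + 4*(7*√2))*(-33140) = (-5767 + 28*√2)*(-33140) = 191118380 - 927920*√2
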